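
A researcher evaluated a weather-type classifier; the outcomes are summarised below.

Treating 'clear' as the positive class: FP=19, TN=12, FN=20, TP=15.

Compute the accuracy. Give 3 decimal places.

Accuracy = (TP+TN)/N = (15+12)/66 = 0.409

0.409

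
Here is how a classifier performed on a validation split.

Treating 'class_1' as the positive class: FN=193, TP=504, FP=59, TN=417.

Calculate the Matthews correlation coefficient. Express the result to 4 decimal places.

MCC = (TP·TN − FP·FN) / √((TP+FP)(TP+FN)(TN+FP)(TN+FN))
Numerator = 504·417 − 59·193 = 198781
Denominator = √(563·697·476·610) = √113940457960 = 337550.6747
MCC = 198781 / 337550.6747 = 0.5889

0.5889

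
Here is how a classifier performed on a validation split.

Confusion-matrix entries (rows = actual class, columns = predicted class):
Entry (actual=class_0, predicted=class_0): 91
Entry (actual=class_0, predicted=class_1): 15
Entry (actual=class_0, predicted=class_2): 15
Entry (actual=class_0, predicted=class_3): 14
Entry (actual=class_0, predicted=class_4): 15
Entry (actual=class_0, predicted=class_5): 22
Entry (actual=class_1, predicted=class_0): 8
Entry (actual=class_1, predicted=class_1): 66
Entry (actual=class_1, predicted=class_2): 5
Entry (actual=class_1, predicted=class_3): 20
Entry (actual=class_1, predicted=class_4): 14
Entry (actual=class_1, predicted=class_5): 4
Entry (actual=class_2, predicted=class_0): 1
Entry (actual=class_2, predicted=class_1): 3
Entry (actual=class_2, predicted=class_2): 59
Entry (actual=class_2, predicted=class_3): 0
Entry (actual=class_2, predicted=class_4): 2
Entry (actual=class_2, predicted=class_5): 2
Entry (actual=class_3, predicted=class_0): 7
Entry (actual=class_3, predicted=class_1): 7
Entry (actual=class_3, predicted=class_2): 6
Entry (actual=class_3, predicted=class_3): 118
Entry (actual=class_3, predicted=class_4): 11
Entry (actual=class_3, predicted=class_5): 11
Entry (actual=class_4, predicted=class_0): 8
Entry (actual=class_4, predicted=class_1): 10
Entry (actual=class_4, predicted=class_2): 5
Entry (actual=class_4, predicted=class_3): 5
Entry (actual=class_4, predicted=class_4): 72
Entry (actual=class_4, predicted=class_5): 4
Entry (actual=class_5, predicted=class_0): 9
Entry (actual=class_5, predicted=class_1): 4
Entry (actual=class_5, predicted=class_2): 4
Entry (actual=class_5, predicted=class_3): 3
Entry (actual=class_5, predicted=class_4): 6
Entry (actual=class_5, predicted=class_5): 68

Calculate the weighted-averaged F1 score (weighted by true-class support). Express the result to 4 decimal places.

0.6606

Per-class F1 score (2·TP/(2·TP+FP+FN)):
  class_0: TP=91, FP=8+1+7+8+9=33, FN=15+15+14+15+22=81 → 182/296 = 0.61486
  class_1: TP=66, FP=15+3+7+10+4=39, FN=8+5+20+14+4=51 → 132/222 = 0.59459
  class_2: TP=59, FP=15+5+6+5+4=35, FN=1+3+0+2+2=8 → 118/161 = 0.73292
  class_3: TP=118, FP=14+20+0+5+3=42, FN=7+7+6+11+11=42 → 236/320 = 0.73750
  class_4: TP=72, FP=15+14+2+11+6=48, FN=8+10+5+5+4=32 → 144/224 = 0.64286
  class_5: TP=68, FP=22+4+2+11+4=43, FN=9+4+4+3+6=26 → 136/205 = 0.66341
Weighted-F1 score = Σ (supportᵢ/N)·F1 scoreᵢ with N=714: (172/714)·0.61486 + (117/714)·0.59459 + (67/714)·0.73292 + (160/714)·0.73750 + (104/714)·0.64286 + (94/714)·0.66341 = 0.6606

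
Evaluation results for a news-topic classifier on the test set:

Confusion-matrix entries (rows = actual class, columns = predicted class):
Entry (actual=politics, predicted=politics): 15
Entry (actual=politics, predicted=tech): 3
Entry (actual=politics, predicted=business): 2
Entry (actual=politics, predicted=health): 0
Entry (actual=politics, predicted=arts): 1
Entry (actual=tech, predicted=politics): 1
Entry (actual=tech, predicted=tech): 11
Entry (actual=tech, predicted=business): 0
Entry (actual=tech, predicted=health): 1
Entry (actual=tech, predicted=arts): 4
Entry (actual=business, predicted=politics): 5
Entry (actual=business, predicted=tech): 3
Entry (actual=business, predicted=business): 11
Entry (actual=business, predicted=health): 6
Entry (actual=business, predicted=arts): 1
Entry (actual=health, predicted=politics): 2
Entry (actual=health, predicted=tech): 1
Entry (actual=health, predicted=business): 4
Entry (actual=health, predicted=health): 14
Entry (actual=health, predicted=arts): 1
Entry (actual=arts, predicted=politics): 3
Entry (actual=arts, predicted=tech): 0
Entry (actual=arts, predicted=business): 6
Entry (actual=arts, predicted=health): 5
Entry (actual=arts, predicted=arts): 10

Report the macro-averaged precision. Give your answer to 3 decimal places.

0.559

Per-class precision (TP/(TP+FP)):
  politics: TP=15, FP=1+5+2+3=11 → 15/26 = 0.5769
  tech: TP=11, FP=3+3+1+0=7 → 11/18 = 0.6111
  business: TP=11, FP=2+0+4+6=12 → 11/23 = 0.4783
  health: TP=14, FP=0+1+6+5=12 → 14/26 = 0.5385
  arts: TP=10, FP=1+4+1+1=7 → 10/17 = 0.5882
Macro-precision = mean = (0.5769 + 0.6111 + 0.4783 + 0.5385 + 0.5882) / 5 = 0.559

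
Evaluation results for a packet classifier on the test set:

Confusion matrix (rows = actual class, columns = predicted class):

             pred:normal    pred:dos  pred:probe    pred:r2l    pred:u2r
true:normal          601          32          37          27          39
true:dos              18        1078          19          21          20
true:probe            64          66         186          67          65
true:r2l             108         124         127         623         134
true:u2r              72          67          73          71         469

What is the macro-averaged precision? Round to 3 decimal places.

0.664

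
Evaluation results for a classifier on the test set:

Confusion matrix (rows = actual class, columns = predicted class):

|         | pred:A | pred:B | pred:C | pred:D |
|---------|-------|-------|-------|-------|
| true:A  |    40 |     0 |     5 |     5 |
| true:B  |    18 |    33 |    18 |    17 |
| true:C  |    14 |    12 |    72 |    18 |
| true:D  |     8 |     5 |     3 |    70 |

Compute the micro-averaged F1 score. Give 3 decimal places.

Micro-averaging pools counts across classes: ΣTP=215, ΣFP=123, ΣFN=123.
Micro-F1 score = 2·TP/(2·TP+FP+FN) on pooled counts = 0.636 (equals overall accuracy in single-label multiclass).

0.636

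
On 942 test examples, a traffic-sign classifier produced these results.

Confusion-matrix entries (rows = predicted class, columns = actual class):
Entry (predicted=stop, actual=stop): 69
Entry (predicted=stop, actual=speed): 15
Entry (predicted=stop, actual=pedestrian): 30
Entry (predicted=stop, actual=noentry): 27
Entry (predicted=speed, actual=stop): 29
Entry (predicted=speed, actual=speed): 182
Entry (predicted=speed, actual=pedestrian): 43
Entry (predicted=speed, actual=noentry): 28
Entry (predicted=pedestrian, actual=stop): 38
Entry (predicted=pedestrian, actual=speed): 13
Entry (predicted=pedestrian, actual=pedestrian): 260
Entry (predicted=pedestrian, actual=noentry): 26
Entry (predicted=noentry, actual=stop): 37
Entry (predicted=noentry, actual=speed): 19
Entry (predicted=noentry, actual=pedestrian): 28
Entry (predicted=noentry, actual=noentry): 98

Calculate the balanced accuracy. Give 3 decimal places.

0.615

Balanced accuracy = mean of per-class recall.
  stop: recall = 69/173 = 0.3988
  speed: recall = 182/229 = 0.7948
  pedestrian: recall = 260/361 = 0.7202
  noentry: recall = 98/179 = 0.5475
Mean = (0.3988 + 0.7948 + 0.7202 + 0.5475) / 4 = 0.615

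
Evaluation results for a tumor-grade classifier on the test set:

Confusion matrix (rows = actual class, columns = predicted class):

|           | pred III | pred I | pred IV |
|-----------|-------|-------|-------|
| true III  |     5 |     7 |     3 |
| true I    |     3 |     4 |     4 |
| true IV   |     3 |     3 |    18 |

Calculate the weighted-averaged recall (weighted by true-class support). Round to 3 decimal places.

0.540

Per-class recall (TP/(TP+FN)):
  III: TP=5, FN=7+3=10 → 5/15 = 0.3333
  I: TP=4, FN=3+4=7 → 4/11 = 0.3636
  IV: TP=18, FN=3+3=6 → 18/24 = 0.7500
Weighted-recall = Σ (supportᵢ/N)·recallᵢ with N=50: (15/50)·0.3333 + (11/50)·0.3636 + (24/50)·0.7500 = 0.540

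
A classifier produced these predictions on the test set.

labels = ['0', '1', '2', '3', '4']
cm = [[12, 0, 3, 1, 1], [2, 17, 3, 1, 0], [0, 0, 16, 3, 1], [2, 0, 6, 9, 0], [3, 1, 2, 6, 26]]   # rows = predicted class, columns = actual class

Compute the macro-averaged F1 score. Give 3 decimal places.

0.682

Per-class F1 score (2·TP/(2·TP+FP+FN)):
  0: TP=12, FP=0+3+1+1=5, FN=2+0+2+3=7 → 24/36 = 0.6667
  1: TP=17, FP=2+3+1+0=6, FN=0+0+0+1=1 → 34/41 = 0.8293
  2: TP=16, FP=0+0+3+1=4, FN=3+3+6+2=14 → 32/50 = 0.6400
  3: TP=9, FP=2+0+6+0=8, FN=1+1+3+6=11 → 18/37 = 0.4865
  4: TP=26, FP=3+1+2+6=12, FN=1+0+1+0=2 → 52/66 = 0.7879
Macro-F1 score = mean = (0.6667 + 0.8293 + 0.6400 + 0.4865 + 0.7879) / 5 = 0.682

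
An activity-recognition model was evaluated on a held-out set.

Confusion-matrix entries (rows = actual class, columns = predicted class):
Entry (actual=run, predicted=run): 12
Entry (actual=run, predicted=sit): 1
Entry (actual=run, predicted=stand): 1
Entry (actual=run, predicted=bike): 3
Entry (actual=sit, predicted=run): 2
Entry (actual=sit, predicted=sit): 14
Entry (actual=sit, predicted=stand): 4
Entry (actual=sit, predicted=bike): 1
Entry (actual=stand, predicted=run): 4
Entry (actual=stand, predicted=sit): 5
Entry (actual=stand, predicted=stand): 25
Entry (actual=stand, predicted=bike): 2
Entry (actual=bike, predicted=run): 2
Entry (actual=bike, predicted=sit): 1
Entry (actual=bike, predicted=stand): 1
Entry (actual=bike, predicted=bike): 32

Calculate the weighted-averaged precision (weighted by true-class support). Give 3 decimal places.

0.760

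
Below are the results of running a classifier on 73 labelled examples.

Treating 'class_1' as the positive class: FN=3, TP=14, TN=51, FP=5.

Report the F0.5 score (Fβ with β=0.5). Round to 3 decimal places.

0.753

Fβ = (1+β²)·TP / ((1+β²)·TP + β²·FN + FP), with β²=1/4
= 1.25·14 / (1.25·14 + 0.25·3 + 5) = 0.753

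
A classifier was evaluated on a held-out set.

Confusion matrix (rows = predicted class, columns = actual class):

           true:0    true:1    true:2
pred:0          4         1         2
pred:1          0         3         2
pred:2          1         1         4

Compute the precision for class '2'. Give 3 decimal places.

One-vs-rest for '2': TP = diagonal; FP = other classes predicted '2'; FN = '2' predicted as other.
precision = TP/(TP+FP).
2: TP=4, FP=1+1=2 → 4/6 = 0.6667

0.667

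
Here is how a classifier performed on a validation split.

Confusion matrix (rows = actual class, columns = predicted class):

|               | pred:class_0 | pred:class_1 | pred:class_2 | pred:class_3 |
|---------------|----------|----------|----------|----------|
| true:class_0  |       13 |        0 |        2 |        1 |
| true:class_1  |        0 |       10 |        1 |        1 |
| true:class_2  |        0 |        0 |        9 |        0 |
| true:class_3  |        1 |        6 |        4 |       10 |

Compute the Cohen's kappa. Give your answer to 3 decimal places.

0.636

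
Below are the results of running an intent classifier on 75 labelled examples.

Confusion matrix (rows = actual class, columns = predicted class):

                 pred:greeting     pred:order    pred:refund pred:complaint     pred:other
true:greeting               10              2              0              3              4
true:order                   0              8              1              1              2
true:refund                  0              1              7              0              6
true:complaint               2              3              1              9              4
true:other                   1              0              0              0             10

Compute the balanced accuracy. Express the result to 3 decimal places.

0.615

Balanced accuracy = mean of per-class recall.
  greeting: recall = 10/19 = 0.5263
  order: recall = 8/12 = 0.6667
  refund: recall = 7/14 = 0.5000
  complaint: recall = 9/19 = 0.4737
  other: recall = 10/11 = 0.9091
Mean = (0.5263 + 0.6667 + 0.5000 + 0.4737 + 0.9091) / 5 = 0.615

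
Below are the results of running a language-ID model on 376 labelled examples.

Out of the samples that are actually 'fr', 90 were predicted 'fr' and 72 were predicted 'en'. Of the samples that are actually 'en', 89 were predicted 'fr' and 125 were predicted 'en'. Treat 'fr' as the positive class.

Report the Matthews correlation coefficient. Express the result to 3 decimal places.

0.138

MCC = (TP·TN − FP·FN) / √((TP+FP)(TP+FN)(TN+FP)(TN+FN))
Numerator = 90·125 − 89·72 = 4842
Denominator = √(179·162·214·197) = √1222497684 = 34964.2344
MCC = 4842 / 34964.2344 = 0.138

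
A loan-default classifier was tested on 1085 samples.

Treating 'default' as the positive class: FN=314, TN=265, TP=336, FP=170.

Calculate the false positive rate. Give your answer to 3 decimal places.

0.391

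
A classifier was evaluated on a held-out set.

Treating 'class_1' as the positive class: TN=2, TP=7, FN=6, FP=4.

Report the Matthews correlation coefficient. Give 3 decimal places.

MCC = (TP·TN − FP·FN) / √((TP+FP)(TP+FN)(TN+FP)(TN+FN))
Numerator = 7·2 − 4·6 = -10
Denominator = √(11·13·6·8) = √6864 = 82.8493
MCC = -10 / 82.8493 = -0.121

-0.121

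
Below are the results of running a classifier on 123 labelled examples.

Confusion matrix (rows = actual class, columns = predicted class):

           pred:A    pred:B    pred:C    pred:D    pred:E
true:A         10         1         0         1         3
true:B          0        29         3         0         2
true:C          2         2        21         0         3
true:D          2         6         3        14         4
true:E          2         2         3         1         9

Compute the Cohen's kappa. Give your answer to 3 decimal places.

Observed agreement pₒ = trace/N = 83/123 = 0.6748
Expected agreement pₑ = Σ (rowᵢ·colᵢ)/N² = (15·16 + 34·40 + 28·30 + 29·16 + 17·21)/123² = 0.2155
κ = (pₒ − pₑ)/(1 − pₑ) = (0.6748 − 0.2155)/(1 − 0.2155) = 0.585

0.585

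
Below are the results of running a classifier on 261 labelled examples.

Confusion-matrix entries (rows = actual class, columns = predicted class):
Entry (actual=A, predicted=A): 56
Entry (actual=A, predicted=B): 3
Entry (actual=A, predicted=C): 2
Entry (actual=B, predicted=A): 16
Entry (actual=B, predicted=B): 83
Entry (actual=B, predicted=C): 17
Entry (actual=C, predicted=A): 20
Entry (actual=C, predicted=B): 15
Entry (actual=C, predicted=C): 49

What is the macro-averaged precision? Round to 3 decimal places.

0.717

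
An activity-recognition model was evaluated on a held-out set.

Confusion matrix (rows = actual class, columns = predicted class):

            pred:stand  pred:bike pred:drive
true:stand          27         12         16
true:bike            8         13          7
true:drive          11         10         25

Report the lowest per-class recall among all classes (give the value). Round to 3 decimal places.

Per-class recall (TP/(TP+FN)):
  stand: TP=27, FN=12+16=28 → 27/55 = 0.4909
  bike: TP=13, FN=8+7=15 → 13/28 = 0.4643
  drive: TP=25, FN=11+10=21 → 25/46 = 0.5435
Lowest is class 'bike' with recall = 0.464.

0.464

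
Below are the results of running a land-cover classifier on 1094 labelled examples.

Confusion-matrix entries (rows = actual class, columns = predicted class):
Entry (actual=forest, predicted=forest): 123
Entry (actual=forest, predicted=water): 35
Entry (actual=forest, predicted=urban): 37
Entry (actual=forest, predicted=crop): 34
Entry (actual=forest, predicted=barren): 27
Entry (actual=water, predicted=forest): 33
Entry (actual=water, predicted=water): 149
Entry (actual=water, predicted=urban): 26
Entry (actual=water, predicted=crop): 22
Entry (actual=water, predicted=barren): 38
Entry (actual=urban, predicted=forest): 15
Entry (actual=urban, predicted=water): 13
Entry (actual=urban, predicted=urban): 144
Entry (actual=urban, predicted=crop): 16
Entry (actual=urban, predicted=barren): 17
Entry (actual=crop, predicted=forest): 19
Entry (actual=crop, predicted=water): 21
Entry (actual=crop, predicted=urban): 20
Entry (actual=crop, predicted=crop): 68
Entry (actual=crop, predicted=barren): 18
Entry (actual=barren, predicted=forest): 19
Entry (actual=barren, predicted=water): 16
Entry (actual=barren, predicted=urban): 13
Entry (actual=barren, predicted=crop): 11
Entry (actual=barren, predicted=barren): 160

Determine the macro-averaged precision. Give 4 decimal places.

0.5782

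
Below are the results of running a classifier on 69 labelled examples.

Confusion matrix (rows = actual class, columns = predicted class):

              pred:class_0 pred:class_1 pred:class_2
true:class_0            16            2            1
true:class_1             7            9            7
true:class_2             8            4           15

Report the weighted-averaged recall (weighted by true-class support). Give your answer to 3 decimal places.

0.580

Per-class recall (TP/(TP+FN)):
  class_0: TP=16, FN=2+1=3 → 16/19 = 0.8421
  class_1: TP=9, FN=7+7=14 → 9/23 = 0.3913
  class_2: TP=15, FN=8+4=12 → 15/27 = 0.5556
Weighted-recall = Σ (supportᵢ/N)·recallᵢ with N=69: (19/69)·0.8421 + (23/69)·0.3913 + (27/69)·0.5556 = 0.580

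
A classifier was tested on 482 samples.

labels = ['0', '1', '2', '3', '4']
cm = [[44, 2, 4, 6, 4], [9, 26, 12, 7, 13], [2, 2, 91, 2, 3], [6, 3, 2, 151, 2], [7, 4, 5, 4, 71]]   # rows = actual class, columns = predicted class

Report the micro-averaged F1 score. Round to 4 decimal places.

0.7946

Micro-averaging pools counts across classes: ΣTP=383, ΣFP=99, ΣFN=99.
Micro-F1 score = 2·TP/(2·TP+FP+FN) on pooled counts = 0.7946 (equals overall accuracy in single-label multiclass).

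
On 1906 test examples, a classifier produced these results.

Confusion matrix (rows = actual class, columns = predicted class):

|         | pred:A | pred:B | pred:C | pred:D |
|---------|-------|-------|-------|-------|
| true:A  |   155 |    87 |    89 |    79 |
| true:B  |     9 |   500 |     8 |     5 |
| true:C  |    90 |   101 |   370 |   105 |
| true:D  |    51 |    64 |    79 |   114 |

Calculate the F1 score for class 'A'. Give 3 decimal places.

0.434

One-vs-rest for 'A': TP = diagonal; FP = other classes predicted 'A'; FN = 'A' predicted as other.
F1 score = 2·TP/(2·TP+FP+FN).
A: TP=155, FP=9+90+51=150, FN=87+89+79=255 → 310/715 = 0.4336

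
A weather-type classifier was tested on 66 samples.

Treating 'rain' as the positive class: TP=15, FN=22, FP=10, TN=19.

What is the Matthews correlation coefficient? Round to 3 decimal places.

0.062

MCC = (TP·TN − FP·FN) / √((TP+FP)(TP+FN)(TN+FP)(TN+FN))
Numerator = 15·19 − 10·22 = 65
Denominator = √(25·37·29·41) = √1099825 = 1048.7254
MCC = 65 / 1048.7254 = 0.062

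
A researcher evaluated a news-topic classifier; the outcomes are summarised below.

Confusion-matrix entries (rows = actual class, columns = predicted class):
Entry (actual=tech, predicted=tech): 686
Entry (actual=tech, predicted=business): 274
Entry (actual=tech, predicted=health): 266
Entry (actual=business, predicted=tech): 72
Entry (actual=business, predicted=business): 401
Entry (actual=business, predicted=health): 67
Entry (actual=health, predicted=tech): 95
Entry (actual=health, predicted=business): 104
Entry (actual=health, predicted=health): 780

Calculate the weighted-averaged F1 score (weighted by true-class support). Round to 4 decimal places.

Per-class F1 score (2·TP/(2·TP+FP+FN)):
  tech: TP=686, FP=72+95=167, FN=274+266=540 → 1372/2079 = 0.65993
  business: TP=401, FP=274+104=378, FN=72+67=139 → 802/1319 = 0.60804
  health: TP=780, FP=266+67=333, FN=95+104=199 → 1560/2092 = 0.74570
Weighted-F1 score = Σ (supportᵢ/N)·F1 scoreᵢ with N=2745: (1226/2745)·0.65993 + (540/2745)·0.60804 + (979/2745)·0.74570 = 0.6803

0.6803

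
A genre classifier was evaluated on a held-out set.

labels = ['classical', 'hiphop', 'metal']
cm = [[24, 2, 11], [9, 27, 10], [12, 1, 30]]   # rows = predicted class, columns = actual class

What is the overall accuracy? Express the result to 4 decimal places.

Accuracy = trace / total = (24+27+30=81) / 126 = 81/126 = 0.6429

0.6429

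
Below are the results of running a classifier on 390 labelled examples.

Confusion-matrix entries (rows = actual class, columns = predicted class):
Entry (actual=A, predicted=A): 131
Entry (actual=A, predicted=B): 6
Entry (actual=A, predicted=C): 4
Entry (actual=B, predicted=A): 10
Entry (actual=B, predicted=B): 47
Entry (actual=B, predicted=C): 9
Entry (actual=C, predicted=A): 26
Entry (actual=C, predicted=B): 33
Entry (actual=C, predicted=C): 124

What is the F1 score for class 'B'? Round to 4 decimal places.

One-vs-rest for 'B': TP = diagonal; FP = other classes predicted 'B'; FN = 'B' predicted as other.
F1 score = 2·TP/(2·TP+FP+FN).
B: TP=47, FP=6+33=39, FN=10+9=19 → 94/152 = 0.61842

0.6184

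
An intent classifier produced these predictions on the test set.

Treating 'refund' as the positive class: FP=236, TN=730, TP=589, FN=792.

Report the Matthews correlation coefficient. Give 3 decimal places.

MCC = (TP·TN − FP·FN) / √((TP+FP)(TP+FN)(TN+FP)(TN+FN))
Numerator = 589·730 − 236·792 = 243058
Denominator = √(825·1381·966·1522) = √1675094859900 = 1294254.5576
MCC = 243058 / 1294254.5576 = 0.188

0.188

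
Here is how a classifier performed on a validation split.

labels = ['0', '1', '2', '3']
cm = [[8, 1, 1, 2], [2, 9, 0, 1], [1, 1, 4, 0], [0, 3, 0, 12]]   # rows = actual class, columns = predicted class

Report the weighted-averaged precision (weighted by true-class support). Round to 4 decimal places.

0.7387

Per-class precision (TP/(TP+FP)):
  0: TP=8, FP=2+1+0=3 → 8/11 = 0.72727
  1: TP=9, FP=1+1+3=5 → 9/14 = 0.64286
  2: TP=4, FP=1+0+0=1 → 4/5 = 0.80000
  3: TP=12, FP=2+1+0=3 → 12/15 = 0.80000
Weighted-precision = Σ (supportᵢ/N)·precisionᵢ with N=45: (12/45)·0.72727 + (12/45)·0.64286 + (6/45)·0.80000 + (15/45)·0.80000 = 0.7387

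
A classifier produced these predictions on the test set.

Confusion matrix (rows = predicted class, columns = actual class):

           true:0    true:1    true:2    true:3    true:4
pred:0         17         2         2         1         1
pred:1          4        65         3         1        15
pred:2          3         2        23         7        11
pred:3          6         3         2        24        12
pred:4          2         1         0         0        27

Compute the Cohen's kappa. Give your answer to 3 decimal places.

Observed agreement pₒ = trace/N = 156/234 = 0.6667
Expected agreement pₑ = Σ (rowᵢ·colᵢ)/N² = (32·23 + 73·88 + 30·46 + 33·47 + 66·30)/234² = 0.2205
κ = (pₒ − pₑ)/(1 − pₑ) = (0.6667 − 0.2205)/(1 − 0.2205) = 0.572

0.572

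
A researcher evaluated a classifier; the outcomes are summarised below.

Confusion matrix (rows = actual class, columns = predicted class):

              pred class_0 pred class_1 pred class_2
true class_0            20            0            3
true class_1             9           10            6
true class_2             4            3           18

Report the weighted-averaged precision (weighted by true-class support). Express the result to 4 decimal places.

0.6827

Per-class precision (TP/(TP+FP)):
  class_0: TP=20, FP=9+4=13 → 20/33 = 0.60606
  class_1: TP=10, FP=0+3=3 → 10/13 = 0.76923
  class_2: TP=18, FP=3+6=9 → 18/27 = 0.66667
Weighted-precision = Σ (supportᵢ/N)·precisionᵢ with N=73: (23/73)·0.60606 + (25/73)·0.76923 + (25/73)·0.66667 = 0.6827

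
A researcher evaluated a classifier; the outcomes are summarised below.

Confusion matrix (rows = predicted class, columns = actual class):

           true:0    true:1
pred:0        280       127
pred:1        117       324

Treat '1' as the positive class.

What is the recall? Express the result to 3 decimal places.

0.718

Recall = TP/(TP+FN) = 324/(324+127) = 324/451 = 0.718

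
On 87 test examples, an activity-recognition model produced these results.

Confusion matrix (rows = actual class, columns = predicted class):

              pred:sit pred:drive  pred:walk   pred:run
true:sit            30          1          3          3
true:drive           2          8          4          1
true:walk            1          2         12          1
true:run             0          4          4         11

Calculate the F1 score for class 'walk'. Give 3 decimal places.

0.615

One-vs-rest for 'walk': TP = diagonal; FP = other classes predicted 'walk'; FN = 'walk' predicted as other.
F1 score = 2·TP/(2·TP+FP+FN).
walk: TP=12, FP=3+4+4=11, FN=1+2+1=4 → 24/39 = 0.6154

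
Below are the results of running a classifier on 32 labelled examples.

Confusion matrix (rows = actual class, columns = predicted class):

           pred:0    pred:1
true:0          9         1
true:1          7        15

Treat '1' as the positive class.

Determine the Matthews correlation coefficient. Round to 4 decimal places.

0.5394

MCC = (TP·TN − FP·FN) / √((TP+FP)(TP+FN)(TN+FP)(TN+FN))
Numerator = 15·9 − 1·7 = 128
Denominator = √(16·22·10·16) = √56320 = 237.3184
MCC = 128 / 237.3184 = 0.5394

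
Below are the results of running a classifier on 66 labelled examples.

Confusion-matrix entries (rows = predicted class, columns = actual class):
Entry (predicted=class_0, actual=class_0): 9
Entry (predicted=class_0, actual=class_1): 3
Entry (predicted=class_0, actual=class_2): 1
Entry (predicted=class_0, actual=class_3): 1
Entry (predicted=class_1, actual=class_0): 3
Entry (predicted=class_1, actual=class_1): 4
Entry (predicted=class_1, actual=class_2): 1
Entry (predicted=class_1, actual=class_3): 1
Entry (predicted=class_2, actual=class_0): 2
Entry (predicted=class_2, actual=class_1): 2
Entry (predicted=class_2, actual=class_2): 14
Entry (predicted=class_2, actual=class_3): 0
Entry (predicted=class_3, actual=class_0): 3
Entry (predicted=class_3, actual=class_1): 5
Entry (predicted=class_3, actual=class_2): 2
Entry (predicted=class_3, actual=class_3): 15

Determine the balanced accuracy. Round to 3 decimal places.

0.619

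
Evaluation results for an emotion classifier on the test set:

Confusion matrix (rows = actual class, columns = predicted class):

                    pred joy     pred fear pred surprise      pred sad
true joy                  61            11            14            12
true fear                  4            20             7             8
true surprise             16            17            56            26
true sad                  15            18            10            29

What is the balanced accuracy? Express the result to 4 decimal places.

0.5063

Balanced accuracy = mean of per-class recall.
  joy: recall = 61/98 = 0.62245
  fear: recall = 20/39 = 0.51282
  surprise: recall = 56/115 = 0.48696
  sad: recall = 29/72 = 0.40278
Mean = (0.62245 + 0.51282 + 0.48696 + 0.40278) / 4 = 0.5063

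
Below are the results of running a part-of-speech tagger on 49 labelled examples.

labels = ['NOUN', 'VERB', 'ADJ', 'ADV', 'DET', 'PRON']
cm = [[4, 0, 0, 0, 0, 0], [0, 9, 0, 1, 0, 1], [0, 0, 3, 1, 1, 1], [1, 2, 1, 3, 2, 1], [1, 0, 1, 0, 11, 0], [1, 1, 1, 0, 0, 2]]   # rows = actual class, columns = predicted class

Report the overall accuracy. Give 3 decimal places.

0.653

Accuracy = trace / total = (4+9+3+3+11+2=32) / 49 = 32/49 = 0.653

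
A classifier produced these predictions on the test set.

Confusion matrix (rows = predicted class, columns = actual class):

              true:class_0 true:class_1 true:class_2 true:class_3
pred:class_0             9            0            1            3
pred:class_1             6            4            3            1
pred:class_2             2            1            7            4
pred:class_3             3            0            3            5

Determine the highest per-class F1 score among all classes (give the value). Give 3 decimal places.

Per-class F1 score (2·TP/(2·TP+FP+FN)):
  class_0: TP=9, FP=0+1+3=4, FN=6+2+3=11 → 18/33 = 0.5455
  class_1: TP=4, FP=6+3+1=10, FN=0+1+0=1 → 8/19 = 0.4211
  class_2: TP=7, FP=2+1+4=7, FN=1+3+3=7 → 14/28 = 0.5000
  class_3: TP=5, FP=3+0+3=6, FN=3+1+4=8 → 10/24 = 0.4167
Highest is class 'class_0' with F1 score = 0.545.

0.545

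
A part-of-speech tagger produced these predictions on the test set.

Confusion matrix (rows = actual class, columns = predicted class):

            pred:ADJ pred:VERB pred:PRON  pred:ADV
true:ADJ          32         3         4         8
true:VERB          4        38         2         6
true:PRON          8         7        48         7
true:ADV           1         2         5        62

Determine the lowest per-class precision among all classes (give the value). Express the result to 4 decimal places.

0.7111

Per-class precision (TP/(TP+FP)):
  ADJ: TP=32, FP=4+8+1=13 → 32/45 = 0.71111
  VERB: TP=38, FP=3+7+2=12 → 38/50 = 0.76000
  PRON: TP=48, FP=4+2+5=11 → 48/59 = 0.81356
  ADV: TP=62, FP=8+6+7=21 → 62/83 = 0.74699
Lowest is class 'ADJ' with precision = 0.7111.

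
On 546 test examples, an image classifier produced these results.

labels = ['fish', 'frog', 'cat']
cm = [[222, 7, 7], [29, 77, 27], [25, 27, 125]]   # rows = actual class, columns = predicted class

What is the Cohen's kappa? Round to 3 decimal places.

0.650

Observed agreement pₒ = trace/N = 424/546 = 0.7766
Expected agreement pₑ = Σ (rowᵢ·colᵢ)/N² = (236·276 + 133·111 + 177·159)/546² = 0.3624
κ = (pₒ − pₑ)/(1 − pₑ) = (0.7766 − 0.3624)/(1 − 0.3624) = 0.650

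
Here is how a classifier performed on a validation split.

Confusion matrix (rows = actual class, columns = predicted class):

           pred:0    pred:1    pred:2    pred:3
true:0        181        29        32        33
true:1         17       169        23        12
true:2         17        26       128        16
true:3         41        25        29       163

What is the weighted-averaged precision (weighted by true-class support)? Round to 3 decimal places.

0.686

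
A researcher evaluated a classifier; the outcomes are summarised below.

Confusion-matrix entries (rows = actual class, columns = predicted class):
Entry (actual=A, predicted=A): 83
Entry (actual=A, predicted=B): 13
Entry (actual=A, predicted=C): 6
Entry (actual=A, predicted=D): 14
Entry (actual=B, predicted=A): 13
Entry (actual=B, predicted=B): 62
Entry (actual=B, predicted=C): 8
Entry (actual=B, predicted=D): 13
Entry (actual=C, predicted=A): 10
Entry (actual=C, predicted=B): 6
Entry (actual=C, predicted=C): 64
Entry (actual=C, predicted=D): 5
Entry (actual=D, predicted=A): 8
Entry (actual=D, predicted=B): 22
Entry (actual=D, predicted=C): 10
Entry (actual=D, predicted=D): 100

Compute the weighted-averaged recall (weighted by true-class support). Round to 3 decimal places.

Per-class recall (TP/(TP+FN)):
  A: TP=83, FN=13+6+14=33 → 83/116 = 0.7155
  B: TP=62, FN=13+8+13=34 → 62/96 = 0.6458
  C: TP=64, FN=10+6+5=21 → 64/85 = 0.7529
  D: TP=100, FN=8+22+10=40 → 100/140 = 0.7143
Weighted-recall = Σ (supportᵢ/N)·recallᵢ with N=437: (116/437)·0.7155 + (96/437)·0.6458 + (85/437)·0.7529 + (140/437)·0.7143 = 0.707

0.707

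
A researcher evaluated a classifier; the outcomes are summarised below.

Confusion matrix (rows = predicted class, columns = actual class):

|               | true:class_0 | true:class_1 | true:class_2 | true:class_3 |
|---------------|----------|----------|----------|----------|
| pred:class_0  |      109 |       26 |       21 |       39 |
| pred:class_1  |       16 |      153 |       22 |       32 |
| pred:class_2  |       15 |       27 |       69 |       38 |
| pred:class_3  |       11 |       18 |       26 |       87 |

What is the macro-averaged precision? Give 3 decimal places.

Per-class precision (TP/(TP+FP)):
  class_0: TP=109, FP=26+21+39=86 → 109/195 = 0.5590
  class_1: TP=153, FP=16+22+32=70 → 153/223 = 0.6861
  class_2: TP=69, FP=15+27+38=80 → 69/149 = 0.4631
  class_3: TP=87, FP=11+18+26=55 → 87/142 = 0.6127
Macro-precision = mean = (0.5590 + 0.6861 + 0.4631 + 0.6127) / 4 = 0.580

0.580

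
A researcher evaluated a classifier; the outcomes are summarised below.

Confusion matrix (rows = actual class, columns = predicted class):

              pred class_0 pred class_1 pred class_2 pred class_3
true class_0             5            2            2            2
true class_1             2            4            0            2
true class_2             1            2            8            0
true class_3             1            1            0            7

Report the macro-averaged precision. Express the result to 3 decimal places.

0.609

Per-class precision (TP/(TP+FP)):
  class_0: TP=5, FP=2+1+1=4 → 5/9 = 0.5556
  class_1: TP=4, FP=2+2+1=5 → 4/9 = 0.4444
  class_2: TP=8, FP=2+0+0=2 → 8/10 = 0.8000
  class_3: TP=7, FP=2+2+0=4 → 7/11 = 0.6364
Macro-precision = mean = (0.5556 + 0.4444 + 0.8000 + 0.6364) / 4 = 0.609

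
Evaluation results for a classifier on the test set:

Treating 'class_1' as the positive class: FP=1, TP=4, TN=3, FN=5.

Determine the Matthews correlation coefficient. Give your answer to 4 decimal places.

MCC = (TP·TN − FP·FN) / √((TP+FP)(TP+FN)(TN+FP)(TN+FN))
Numerator = 4·3 − 1·5 = 7
Denominator = √(5·9·4·8) = √1440 = 37.9473
MCC = 7 / 37.9473 = 0.1845

0.1845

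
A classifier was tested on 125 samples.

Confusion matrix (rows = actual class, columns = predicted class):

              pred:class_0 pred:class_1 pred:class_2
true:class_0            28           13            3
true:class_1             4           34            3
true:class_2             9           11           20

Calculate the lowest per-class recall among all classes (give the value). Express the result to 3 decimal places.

0.500

Per-class recall (TP/(TP+FN)):
  class_0: TP=28, FN=13+3=16 → 28/44 = 0.6364
  class_1: TP=34, FN=4+3=7 → 34/41 = 0.8293
  class_2: TP=20, FN=9+11=20 → 20/40 = 0.5000
Lowest is class 'class_2' with recall = 0.500.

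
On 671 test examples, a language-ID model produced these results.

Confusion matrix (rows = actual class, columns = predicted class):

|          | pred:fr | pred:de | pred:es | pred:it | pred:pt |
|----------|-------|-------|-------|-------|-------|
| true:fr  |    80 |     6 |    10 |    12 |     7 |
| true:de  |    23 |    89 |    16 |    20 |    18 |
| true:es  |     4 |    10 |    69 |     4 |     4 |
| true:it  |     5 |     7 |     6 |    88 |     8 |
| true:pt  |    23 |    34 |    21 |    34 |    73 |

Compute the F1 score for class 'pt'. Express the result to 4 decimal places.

Treat 'pt' as positive and all other classes as negative.
F1 score = 2·TP/(2·TP+FP+FN).
pt: TP=73, FP=7+18+4+8=37, FN=23+34+21+34=112 → 146/295 = 0.49492

0.4949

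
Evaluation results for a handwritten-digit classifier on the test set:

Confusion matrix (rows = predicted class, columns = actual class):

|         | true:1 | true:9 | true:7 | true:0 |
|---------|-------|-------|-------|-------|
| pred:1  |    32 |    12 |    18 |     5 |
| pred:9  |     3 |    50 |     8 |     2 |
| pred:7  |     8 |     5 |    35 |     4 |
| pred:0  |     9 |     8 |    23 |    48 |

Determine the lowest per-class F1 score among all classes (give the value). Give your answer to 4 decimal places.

0.5147

Per-class F1 score (2·TP/(2·TP+FP+FN)):
  1: TP=32, FP=12+18+5=35, FN=3+8+9=20 → 64/119 = 0.53782
  9: TP=50, FP=3+8+2=13, FN=12+5+8=25 → 100/138 = 0.72464
  7: TP=35, FP=8+5+4=17, FN=18+8+23=49 → 70/136 = 0.51471
  0: TP=48, FP=9+8+23=40, FN=5+2+4=11 → 96/147 = 0.65306
Lowest is class '7' with F1 score = 0.5147.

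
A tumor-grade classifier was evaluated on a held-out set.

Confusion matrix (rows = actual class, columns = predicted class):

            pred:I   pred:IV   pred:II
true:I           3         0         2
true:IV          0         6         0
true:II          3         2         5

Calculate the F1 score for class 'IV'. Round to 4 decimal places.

0.8571

One-vs-rest for 'IV': TP = diagonal; FP = other classes predicted 'IV'; FN = 'IV' predicted as other.
F1 score = 2·TP/(2·TP+FP+FN).
IV: TP=6, FP=0+2=2, FN=0+0=0 → 12/14 = 0.85714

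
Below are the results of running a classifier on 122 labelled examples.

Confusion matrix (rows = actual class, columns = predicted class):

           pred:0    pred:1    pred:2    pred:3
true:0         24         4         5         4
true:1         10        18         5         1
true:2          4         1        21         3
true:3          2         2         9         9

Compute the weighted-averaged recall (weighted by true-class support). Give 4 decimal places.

0.5902

Per-class recall (TP/(TP+FN)):
  0: TP=24, FN=4+5+4=13 → 24/37 = 0.64865
  1: TP=18, FN=10+5+1=16 → 18/34 = 0.52941
  2: TP=21, FN=4+1+3=8 → 21/29 = 0.72414
  3: TP=9, FN=2+2+9=13 → 9/22 = 0.40909
Weighted-recall = Σ (supportᵢ/N)·recallᵢ with N=122: (37/122)·0.64865 + (34/122)·0.52941 + (29/122)·0.72414 + (22/122)·0.40909 = 0.5902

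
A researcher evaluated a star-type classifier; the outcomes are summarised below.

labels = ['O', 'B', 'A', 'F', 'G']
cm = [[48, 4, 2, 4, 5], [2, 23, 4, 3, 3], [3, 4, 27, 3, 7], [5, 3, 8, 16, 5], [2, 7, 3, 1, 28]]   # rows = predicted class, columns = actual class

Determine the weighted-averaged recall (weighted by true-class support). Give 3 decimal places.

0.645

Per-class recall (TP/(TP+FN)):
  O: TP=48, FN=2+3+5+2=12 → 48/60 = 0.8000
  B: TP=23, FN=4+4+3+7=18 → 23/41 = 0.5610
  A: TP=27, FN=2+4+8+3=17 → 27/44 = 0.6136
  F: TP=16, FN=4+3+3+1=11 → 16/27 = 0.5926
  G: TP=28, FN=5+3+7+5=20 → 28/48 = 0.5833
Weighted-recall = Σ (supportᵢ/N)·recallᵢ with N=220: (60/220)·0.8000 + (41/220)·0.5610 + (44/220)·0.6136 + (27/220)·0.5926 + (48/220)·0.5833 = 0.645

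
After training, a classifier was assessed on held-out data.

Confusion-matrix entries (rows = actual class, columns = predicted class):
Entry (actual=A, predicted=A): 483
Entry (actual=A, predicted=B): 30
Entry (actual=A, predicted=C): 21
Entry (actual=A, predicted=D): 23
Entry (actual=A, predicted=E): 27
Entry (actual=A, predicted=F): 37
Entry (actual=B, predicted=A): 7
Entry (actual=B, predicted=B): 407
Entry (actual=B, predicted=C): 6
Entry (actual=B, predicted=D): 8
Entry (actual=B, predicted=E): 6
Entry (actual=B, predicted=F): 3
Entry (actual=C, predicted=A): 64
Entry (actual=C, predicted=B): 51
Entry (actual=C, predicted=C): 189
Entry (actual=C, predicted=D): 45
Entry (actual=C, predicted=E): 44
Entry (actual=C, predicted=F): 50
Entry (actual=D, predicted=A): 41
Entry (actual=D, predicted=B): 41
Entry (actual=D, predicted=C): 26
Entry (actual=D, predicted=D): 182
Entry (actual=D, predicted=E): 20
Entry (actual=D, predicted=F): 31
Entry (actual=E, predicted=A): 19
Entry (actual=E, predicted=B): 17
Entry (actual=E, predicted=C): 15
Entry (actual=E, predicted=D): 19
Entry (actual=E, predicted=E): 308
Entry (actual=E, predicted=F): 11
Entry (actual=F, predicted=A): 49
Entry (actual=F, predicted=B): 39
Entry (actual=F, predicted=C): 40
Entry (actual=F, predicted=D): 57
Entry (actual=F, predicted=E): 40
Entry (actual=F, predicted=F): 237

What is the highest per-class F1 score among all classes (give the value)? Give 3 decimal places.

Per-class F1 score (2·TP/(2·TP+FP+FN)):
  A: TP=483, FP=7+64+41+19+49=180, FN=30+21+23+27+37=138 → 966/1284 = 0.7523
  B: TP=407, FP=30+51+41+17+39=178, FN=7+6+8+6+3=30 → 814/1022 = 0.7965
  C: TP=189, FP=21+6+26+15+40=108, FN=64+51+45+44+50=254 → 378/740 = 0.5108
  D: TP=182, FP=23+8+45+19+57=152, FN=41+41+26+20+31=159 → 364/675 = 0.5393
  E: TP=308, FP=27+6+44+20+40=137, FN=19+17+15+19+11=81 → 616/834 = 0.7386
  F: TP=237, FP=37+3+50+31+11=132, FN=49+39+40+57+40=225 → 474/831 = 0.5704
Highest is class 'B' with F1 score = 0.796.

0.796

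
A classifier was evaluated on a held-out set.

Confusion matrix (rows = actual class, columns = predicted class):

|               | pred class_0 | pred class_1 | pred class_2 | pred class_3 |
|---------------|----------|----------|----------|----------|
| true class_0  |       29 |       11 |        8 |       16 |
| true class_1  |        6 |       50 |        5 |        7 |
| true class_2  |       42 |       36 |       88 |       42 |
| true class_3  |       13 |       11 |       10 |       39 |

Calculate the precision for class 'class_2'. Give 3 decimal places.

Take TP from the diagonal, FP from the rest of the 'class_2' prediction marginal, FN from the rest of the 'class_2' actual marginal.
precision = TP/(TP+FP).
class_2: TP=88, FP=8+5+10=23 → 88/111 = 0.7928

0.793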